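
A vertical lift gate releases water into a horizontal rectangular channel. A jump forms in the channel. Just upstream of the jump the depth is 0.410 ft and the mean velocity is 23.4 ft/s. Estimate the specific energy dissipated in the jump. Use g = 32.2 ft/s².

Fr₁ = V₁/√(g·y₁) = 23.4/√(32.2×0.410) = 6.44.
By Bélanger, y₂/y₁ = ½[√(1 + 8Fr₁²) − 1] = ½[√332.8 − 1] = 8.62.
y₂ = 8.62 × 0.410 = 3.53 ft.
Head loss: ΔE = (y₂ − y₁)³/(4y₁y₂) = (3.53 − 0.410)³/(4×0.410×3.53) = 30.5/5.80 = 5.26 ft.

ΔE = 5.26 ft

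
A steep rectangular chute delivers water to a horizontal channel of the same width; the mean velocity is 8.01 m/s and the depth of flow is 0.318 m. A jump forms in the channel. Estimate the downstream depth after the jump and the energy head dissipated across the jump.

y₂ = 1.89 m; ΔE = 1.61 m

Fr₁ = V₁/√(g·y₁) = 8.01/√(9.81×0.318) = 4.54.
Conjugate-depth relation: y₂/y₁ = ½[√(1 + 8Fr₁²) − 1] = ½[√165.5 − 1] = 5.93.
y₂ = 5.93 × 0.318 = 1.89 m.
q = V₁·y₁ = 8.01 × 0.318 = 2.55 m²/s. V₂ = q/y₂ = 2.55/1.89 = 1.35 m/s. E₁ = y₁ + V₁²/2g = 3.59 m; E₂ = y₂ + V₂²/2g = 1.98 m. ΔE = E₁ − E₂ = 1.61 m.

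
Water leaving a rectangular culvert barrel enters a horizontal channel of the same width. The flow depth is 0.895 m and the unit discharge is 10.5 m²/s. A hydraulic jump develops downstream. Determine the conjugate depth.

y₂ = 4.58 m

V₁ = q/y₁ = 10.5/0.895 = 11.7 m/s. Fr₁ = V₁/√(g·y₁) = 11.7/√(9.81×0.895) = 3.96.
Conjugate-depth relation: y₂/y₁ = ½[√(1 + 8Fr₁²) − 1] = ½[√126.4 − 1] = 5.12.
y₂ = 5.12 × 0.895 = 4.58 m.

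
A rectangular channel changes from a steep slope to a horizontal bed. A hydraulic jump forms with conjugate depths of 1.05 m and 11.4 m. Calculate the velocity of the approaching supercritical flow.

V₁ = 25.7 m/s

For a rectangular channel the momentum equation gives q² = ½·g·y₁·y₂·(y₁ + y₂) = ½×9.81×1.05×11.4×12.5 = 731.
q = √731 = 27.0 m²/s.
V₁ = q/y₁ = 27.0/1.05 = 25.7 m/s.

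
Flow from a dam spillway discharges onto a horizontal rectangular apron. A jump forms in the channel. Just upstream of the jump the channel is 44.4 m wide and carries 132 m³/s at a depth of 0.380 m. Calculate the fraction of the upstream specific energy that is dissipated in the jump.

ΔE/E₁ = 0.397 (39.7%)

q = Q/b = 132/44.4 = 2.97 m²/s; V₁ = q/y₁ = 7.82 m/s. Fr₁ = V₁/√(g·y₁) = 4.05.
Conjugate-depth relation: y₂/y₁ = ½[√(1 + 8Fr₁²) − 1] = ½[√132.4 − 1] = 5.25.
y₂ = 5.25 × 0.380 = 2.00 m.
E₁ = y₁ + V₁²/2g = 3.50 m. ΔE = (y₂ − y₁)³/(4y₁y₂) = 1.39 m. ΔE/E₁ = 1.39/3.50 = 0.397.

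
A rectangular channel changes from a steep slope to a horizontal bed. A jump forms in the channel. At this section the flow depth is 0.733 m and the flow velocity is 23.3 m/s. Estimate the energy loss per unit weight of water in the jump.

ΔE = 19.6 m

Fr₁ = V₁/√(g·y₁) = 23.3/√(9.81×0.733) = 8.69.
Sequent-depth ratio: y₂/y₁ = ½[√(1 + 8Fr₁²) − 1] = ½[√605.0 − 1] = 11.8.
y₂ = 11.8 × 0.733 = 8.65 m.
q = V₁·y₁ = 23.3 × 0.733 = 17.1 m²/s. V₂ = q/y₂ = 17.1/8.65 = 1.97 m/s. E₁ = y₁ + V₁²/2g = 28.4 m; E₂ = y₂ + V₂²/2g = 8.85 m. ΔE = E₁ − E₂ = 19.6 m.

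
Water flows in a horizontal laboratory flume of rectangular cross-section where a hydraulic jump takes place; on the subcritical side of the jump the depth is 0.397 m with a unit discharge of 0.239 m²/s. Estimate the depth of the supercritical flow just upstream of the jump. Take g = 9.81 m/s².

V₂ = q/y₂ = 0.239/0.397 = 0.602 m/s; Fr₂ = V₂/√(g·y₂) = 0.305.
Since the conjugate-depth ratio holds either way, y₁/y₂ = ½[√(1 + 8Fr₂²) − 1] = ½[√1.744 − 1] = 0.160.
y₁ = 0.160 × 0.397 = 0.0637 m.

y₁ = 0.0637 m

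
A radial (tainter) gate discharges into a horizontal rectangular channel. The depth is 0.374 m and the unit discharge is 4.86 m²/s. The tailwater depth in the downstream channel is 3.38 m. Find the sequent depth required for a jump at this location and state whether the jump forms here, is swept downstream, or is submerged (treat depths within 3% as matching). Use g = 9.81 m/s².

V₁ = q/y₁ = 4.86/0.374 = 13.0 m/s. Fr₁ = V₁/√(g·y₁) = 13.0/√(9.81×0.374) = 6.78.
From the momentum equation for a rectangular channel, y₂/y₁ = ½[√(1 + 8Fr₁²) − 1] = ½[√369.2 − 1] = 9.11.
y₂ = 9.11 × 0.374 = 3.41 m.
Tailwater y_tw = 3.38 m: y_tw ≈ y₂, so the jump forms here.

y₂ = 3.41 m; the jump forms here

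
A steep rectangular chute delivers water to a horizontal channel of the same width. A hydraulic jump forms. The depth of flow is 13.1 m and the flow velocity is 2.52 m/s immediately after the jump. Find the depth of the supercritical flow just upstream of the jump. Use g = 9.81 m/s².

y₁ = 1.19 m

Fr₂ = V₂/√(g·y₂) = 2.52/√(9.81×13.1) = 0.222.
The Bélanger relation is symmetric: y₁/y₂ = ½[√(1 + 8Fr₂²) − 1] = ½[√1.395 − 1] = 0.0906.
y₁ = 0.0906 × 13.1 = 1.19 m.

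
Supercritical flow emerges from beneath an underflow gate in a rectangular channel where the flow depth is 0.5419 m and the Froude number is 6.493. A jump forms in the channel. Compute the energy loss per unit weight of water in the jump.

Fr₁ = 6.493 (given).
Bélanger equation: y₂/y₁ = ½[√(1 + 8Fr₁²) − 1] = ½[√338.27 − 1] = 8.696.
y₂ = 8.696 × 0.5419 = 4.712 m.
Head loss: ΔE = (y₂ − y₁)³/(4y₁y₂) = (4.712 − 0.5419)³/(4×0.5419×4.712) = 72.54/10.21 = 7.101 m.

ΔE = 7.101 m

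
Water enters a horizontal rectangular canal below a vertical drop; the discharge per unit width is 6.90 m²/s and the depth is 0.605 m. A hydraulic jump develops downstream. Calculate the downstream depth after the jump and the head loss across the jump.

V₁ = q/y₁ = 6.90/0.605 = 11.4 m/s. Fr₁ = V₁/√(g·y₁) = 11.4/√(9.81×0.605) = 4.68.
Sequent-depth ratio: y₂/y₁ = ½[√(1 + 8Fr₁²) − 1] = ½[√176.3 − 1] = 6.14.
y₂ = 6.14 × 0.605 = 3.71 m.
V₂ = q/y₂ = 6.90/3.71 = 1.86 m/s. E₁ = y₁ + V₁²/2g = 7.23 m; E₂ = y₂ + V₂²/2g = 3.89 m. ΔE = E₁ − E₂ = 3.34 m.

y₂ = 3.71 m; ΔE = 3.34 m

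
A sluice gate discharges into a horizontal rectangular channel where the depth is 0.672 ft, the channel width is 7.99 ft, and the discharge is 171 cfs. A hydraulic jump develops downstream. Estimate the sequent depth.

y₂ = 6.18 ft

q = Q/b = 171/7.99 = 21.4 ft²/s; V₁ = q/y₁ = 31.8 ft/s. Fr₁ = V₁/√(g·y₁) = 6.85.
Sequent-depth ratio: y₂/y₁ = ½[√(1 + 8Fr₁²) − 1] = ½[√376.0 − 1] = 9.20.
y₂ = 9.20 × 0.672 = 6.18 ft.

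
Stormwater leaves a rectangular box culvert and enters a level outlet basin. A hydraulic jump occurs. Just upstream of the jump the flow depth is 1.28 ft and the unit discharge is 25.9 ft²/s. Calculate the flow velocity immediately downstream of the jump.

V₁ = q/y₁ = 25.9/1.28 = 20.2 ft/s. Fr₁ = V₁/√(g·y₁) = 20.2/√(32.2×1.28) = 3.15.
From the momentum equation for a rectangular channel, y₂/y₁ = ½[√(1 + 8Fr₁²) − 1] = ½[√80.47 − 1] = 3.99.
y₂ = 3.99 × 1.28 = 5.10 ft.
V₂ = q/y₂ = 25.9/5.10 = 5.08 ft/s.

V₂ = 5.08 ft/s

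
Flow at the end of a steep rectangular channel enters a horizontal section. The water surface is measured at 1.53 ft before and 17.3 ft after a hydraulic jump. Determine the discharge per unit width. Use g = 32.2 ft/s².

For a rectangular channel the momentum equation gives q² = ½·g·y₁·y₂·(y₁ + y₂) = ½×32.2×1.53×17.3×18.8 = 8024.
q = √8024 = 89.6 ft²/s.

q = 89.6 ft²/s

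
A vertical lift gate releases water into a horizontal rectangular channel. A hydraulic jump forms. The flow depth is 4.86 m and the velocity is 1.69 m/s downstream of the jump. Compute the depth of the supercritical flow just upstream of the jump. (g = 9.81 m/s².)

Fr₂ = V₂/√(g·y₂) = 1.69/√(9.81×4.86) = 0.245.
Since the conjugate-depth ratio holds either way, y₁/y₂ = ½[√(1 + 8Fr₂²) − 1] = ½[√1.479 − 1] = 0.108.
y₁ = 0.108 × 4.86 = 0.525 m.

y₁ = 0.525 m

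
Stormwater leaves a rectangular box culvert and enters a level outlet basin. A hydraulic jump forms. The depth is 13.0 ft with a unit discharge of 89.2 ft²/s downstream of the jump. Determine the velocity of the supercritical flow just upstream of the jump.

V₁ = 36.3 ft/s

V₂ = q/y₂ = 89.2/13.0 = 6.86 ft/s; Fr₂ = V₂/√(g·y₂) = 0.335.
The Bélanger relation is symmetric: y₁/y₂ = ½[√(1 + 8Fr₂²) − 1] = ½[√1.900 − 1] = 0.189.
y₁ = 0.189 × 13.0 = 2.46 ft.
V₁ = q/y₁ = 89.2/2.46 = 36.3 ft/s.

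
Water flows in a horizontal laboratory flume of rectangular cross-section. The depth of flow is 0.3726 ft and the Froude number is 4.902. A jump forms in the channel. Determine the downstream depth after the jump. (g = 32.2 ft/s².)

Fr₁ = 4.902 (given).
Bélanger equation: y₂/y₁ = ½[√(1 + 8Fr₁²) − 1] = ½[√193.24 − 1] = 6.450.
y₂ = 6.450 × 0.3726 = 2.403 ft.

y₂ = 2.403 ft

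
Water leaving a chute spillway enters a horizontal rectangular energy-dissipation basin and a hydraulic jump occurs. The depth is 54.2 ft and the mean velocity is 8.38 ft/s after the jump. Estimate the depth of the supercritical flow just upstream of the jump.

y₁ = 4.06 ft

Fr₂ = V₂/√(g·y₂) = 8.38/√(32.2×54.2) = 0.201.
Applying the sequent-depth relation in reverse, y₁/y₂ = ½[√(1 + 8Fr₂²) − 1] = ½[√1.322 − 1] = 0.0749.
y₁ = 0.0749 × 54.2 = 4.06 ft.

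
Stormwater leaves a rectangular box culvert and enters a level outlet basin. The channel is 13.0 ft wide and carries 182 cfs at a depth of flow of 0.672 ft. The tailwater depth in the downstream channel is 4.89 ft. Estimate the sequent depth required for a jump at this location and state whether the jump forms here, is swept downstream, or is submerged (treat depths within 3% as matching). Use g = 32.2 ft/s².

q = Q/b = 182/13.0 = 14.0 ft²/s; V₁ = q/y₁ = 20.8 ft/s. Fr₁ = V₁/√(g·y₁) = 4.48.
Sequent-depth ratio: y₂/y₁ = ½[√(1 + 8Fr₁²) − 1] = ½[√161.5 − 1] = 5.85.
y₂ = 5.85 × 0.672 = 3.93 ft.
Tailwater y_tw = 4.89 ft: y_tw > y₂, so the jump is submerged.

y₂ = 3.93 ft; the jump is submerged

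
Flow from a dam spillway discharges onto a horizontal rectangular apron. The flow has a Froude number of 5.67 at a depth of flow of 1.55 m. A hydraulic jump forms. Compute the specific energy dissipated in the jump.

Fr₁ = 5.67 (given).
From the momentum equation for a rectangular channel, y₂/y₁ = ½[√(1 + 8Fr₁²) − 1] = ½[√258.2 − 1] = 7.53.
y₂ = 7.53 × 1.55 = 11.7 m.
Head loss: ΔE = (y₂ − y₁)³/(4y₁y₂) = (11.7 − 1.55)³/(4×1.55×11.7) = 1039/72.4 = 14.3 m.

ΔE = 14.3 m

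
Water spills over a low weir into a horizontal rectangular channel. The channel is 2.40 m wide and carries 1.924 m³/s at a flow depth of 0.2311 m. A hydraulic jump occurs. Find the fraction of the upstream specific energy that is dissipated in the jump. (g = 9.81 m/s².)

ΔE/E₁ = 0.142 (14.2%)

q = Q/b = 1.924/2.40 = 0.8017 m²/s; V₁ = q/y₁ = 3.469 m/s. Fr₁ = V₁/√(g·y₁) = 2.304.
Bélanger equation: y₂/y₁ = ½[√(1 + 8Fr₁²) − 1] = ½[√43.463 − 1] = 2.796.
y₂ = 2.796 × 0.2311 = 0.6462 m.
E₁ = y₁ + V₁²/2g = 0.8444 m. ΔE = (y₂ − y₁)³/(4y₁y₂) = 0.1198 m. ΔE/E₁ = 0.1198/0.8444 = 0.142.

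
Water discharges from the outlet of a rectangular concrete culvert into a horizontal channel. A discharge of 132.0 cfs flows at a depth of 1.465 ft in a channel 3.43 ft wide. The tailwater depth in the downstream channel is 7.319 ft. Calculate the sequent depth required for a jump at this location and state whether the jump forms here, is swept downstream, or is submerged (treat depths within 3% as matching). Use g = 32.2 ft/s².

y₂ = 7.225 ft; the jump forms here

q = Q/b = 132.0/3.43 = 38.48 ft²/s; V₁ = q/y₁ = 26.27 ft/s. Fr₁ = V₁/√(g·y₁) = 3.825.
Bélanger equation: y₂/y₁ = ½[√(1 + 8Fr₁²) − 1] = ½[√118.03 − 1] = 4.932.
y₂ = 4.932 × 1.465 = 7.225 ft.
Tailwater y_tw = 7.319 ft: y_tw ≈ y₂, so the jump forms here.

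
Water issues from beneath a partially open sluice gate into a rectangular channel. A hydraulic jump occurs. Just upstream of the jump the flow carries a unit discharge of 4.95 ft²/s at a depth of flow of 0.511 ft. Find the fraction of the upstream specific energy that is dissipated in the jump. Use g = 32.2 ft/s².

V₁ = q/y₁ = 4.95/0.511 = 9.69 ft/s. Fr₁ = V₁/√(g·y₁) = 9.69/√(32.2×0.511) = 2.39.
From the momentum equation for a rectangular channel, y₂/y₁ = ½[√(1 + 8Fr₁²) − 1] = ½[√46.62 − 1] = 2.91.
y₂ = 2.91 × 0.511 = 1.49 ft.
E₁ = y₁ + V₁²/2g = 1.97 ft. ΔE = (y₂ − y₁)³/(4y₁y₂) = 0.307 ft. ΔE/E₁ = 0.307/1.97 = 0.156.

ΔE/E₁ = 0.156 (15.6%)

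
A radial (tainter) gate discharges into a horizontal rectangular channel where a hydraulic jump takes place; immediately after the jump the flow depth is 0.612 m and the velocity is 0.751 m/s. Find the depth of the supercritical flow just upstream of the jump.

y₁ = 0.0990 m

Fr₂ = V₂/√(g·y₂) = 0.751/√(9.81×0.612) = 0.306.
The Bélanger relation is symmetric: y₁/y₂ = ½[√(1 + 8Fr₂²) − 1] = ½[√1.752 − 1] = 0.162.
y₁ = 0.162 × 0.612 = 0.0990 m.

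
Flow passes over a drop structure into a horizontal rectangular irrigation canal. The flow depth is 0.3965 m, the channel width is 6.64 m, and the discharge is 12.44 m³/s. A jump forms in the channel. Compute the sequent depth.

q = Q/b = 12.44/6.64 = 1.873 m²/s; V₁ = q/y₁ = 4.725 m/s. Fr₁ = V₁/√(g·y₁) = 2.396.
Bélanger equation: y₂/y₁ = ½[√(1 + 8Fr₁²) − 1] = ½[√46.919 − 1] = 2.925.
y₂ = 2.925 × 0.3965 = 1.160 m.

y₂ = 1.160 m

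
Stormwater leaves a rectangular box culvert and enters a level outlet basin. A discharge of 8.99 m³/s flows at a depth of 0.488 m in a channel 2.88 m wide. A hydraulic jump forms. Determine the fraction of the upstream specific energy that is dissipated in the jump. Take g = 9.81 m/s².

ΔE/E₁ = 0.245 (24.5%)

q = Q/b = 8.99/2.88 = 3.12 m²/s; V₁ = q/y₁ = 6.40 m/s. Fr₁ = V₁/√(g·y₁) = 2.92.
Conjugate-depth relation: y₂/y₁ = ½[√(1 + 8Fr₁²) − 1] = ½[√69.37 − 1] = 3.66.
y₂ = 3.66 × 0.488 = 1.79 m.
E₁ = y₁ + V₁²/2g = 2.57 m. ΔE = (y₂ − y₁)³/(4y₁y₂) = 0.630 m. ΔE/E₁ = 0.630/2.57 = 0.245.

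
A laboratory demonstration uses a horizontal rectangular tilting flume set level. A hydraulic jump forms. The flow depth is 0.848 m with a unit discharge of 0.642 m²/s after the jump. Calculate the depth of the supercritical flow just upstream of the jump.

V₂ = q/y₂ = 0.642/0.848 = 0.757 m/s; Fr₂ = V₂/√(g·y₂) = 0.262.
Since the conjugate-depth ratio holds either way, y₁/y₂ = ½[√(1 + 8Fr₂²) − 1] = ½[√1.551 − 1] = 0.123.
y₁ = 0.123 × 0.848 = 0.104 m.

y₁ = 0.104 m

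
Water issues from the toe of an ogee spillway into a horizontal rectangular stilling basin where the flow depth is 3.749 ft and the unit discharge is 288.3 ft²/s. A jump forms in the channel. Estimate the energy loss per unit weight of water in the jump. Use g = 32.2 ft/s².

ΔE = 59.26 ft

V₁ = q/y₁ = 288.3/3.749 = 76.90 ft/s. Fr₁ = V₁/√(g·y₁) = 76.90/√(32.2×3.749) = 6.999.
Bélanger equation: y₂/y₁ = ½[√(1 + 8Fr₁²) − 1] = ½[√392.90 − 1] = 9.411.
y₂ = 9.411 × 3.749 = 35.28 ft.
V₂ = q/y₂ = 288.3/35.28 = 8.171 ft/s. E₁ = y₁ + V₁²/2g = 95.58 ft; E₂ = y₂ + V₂²/2g = 36.32 ft. ΔE = E₁ − E₂ = 59.26 ft.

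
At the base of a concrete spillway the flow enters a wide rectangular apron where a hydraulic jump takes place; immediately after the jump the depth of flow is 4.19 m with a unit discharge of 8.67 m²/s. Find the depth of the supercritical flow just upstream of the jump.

V₂ = q/y₂ = 8.67/4.19 = 2.07 m/s; Fr₂ = V₂/√(g·y₂) = 0.323.
The Bélanger relation is symmetric: y₁/y₂ = ½[√(1 + 8Fr₂²) − 1] = ½[√1.833 − 1] = 0.177.
y₁ = 0.177 × 4.19 = 0.742 m.

y₁ = 0.742 m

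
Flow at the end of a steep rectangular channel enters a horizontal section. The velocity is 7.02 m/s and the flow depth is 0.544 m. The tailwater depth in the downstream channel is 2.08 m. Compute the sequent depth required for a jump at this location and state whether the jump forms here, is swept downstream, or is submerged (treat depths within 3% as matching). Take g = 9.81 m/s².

y₂ = 2.08 m; the jump forms here

Fr₁ = V₁/√(g·y₁) = 7.02/√(9.81×0.544) = 3.04.
Bélanger equation: y₂/y₁ = ½[√(1 + 8Fr₁²) − 1] = ½[√74.87 − 1] = 3.83.
y₂ = 3.83 × 0.544 = 2.08 m.
Tailwater y_tw = 2.08 m: y_tw ≈ y₂, so the jump forms here.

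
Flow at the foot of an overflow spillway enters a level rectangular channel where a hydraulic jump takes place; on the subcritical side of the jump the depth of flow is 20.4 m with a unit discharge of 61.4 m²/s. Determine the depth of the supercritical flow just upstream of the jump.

y₁ = 1.70 m

V₂ = q/y₂ = 61.4/20.4 = 3.01 m/s; Fr₂ = V₂/√(g·y₂) = 0.213.
From the momentum equation (using Fr₂), y₁/y₂ = ½[√(1 + 8Fr₂²) − 1] = ½[√1.362 − 1] = 0.0836.
y₁ = 0.0836 × 20.4 = 1.70 m.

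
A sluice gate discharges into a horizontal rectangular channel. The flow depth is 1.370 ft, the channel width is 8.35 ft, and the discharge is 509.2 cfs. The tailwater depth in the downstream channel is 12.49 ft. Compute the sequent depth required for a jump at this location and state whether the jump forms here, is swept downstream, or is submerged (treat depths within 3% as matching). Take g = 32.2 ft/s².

q = Q/b = 509.2/8.35 = 60.98 ft²/s; V₁ = q/y₁ = 44.51 ft/s. Fr₁ = V₁/√(g·y₁) = 6.702.
From the momentum equation for a rectangular channel, y₂/y₁ = ½[√(1 + 8Fr₁²) − 1] = ½[√360.32 − 1] = 8.991.
y₂ = 8.991 × 1.370 = 12.32 ft.
Tailwater y_tw = 12.49 ft: y_tw ≈ y₂, so the jump forms here.

y₂ = 12.32 ft; the jump forms here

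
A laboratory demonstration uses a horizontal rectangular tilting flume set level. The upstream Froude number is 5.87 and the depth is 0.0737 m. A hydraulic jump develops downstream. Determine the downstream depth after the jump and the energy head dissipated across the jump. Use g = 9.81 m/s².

y₂ = 0.576 m; ΔE = 0.747 m

Fr₁ = 5.87 (given).
Sequent-depth ratio: y₂/y₁ = ½[√(1 + 8Fr₁²) − 1] = ½[√276.7 − 1] = 7.82.
y₂ = 7.82 × 0.0737 = 0.576 m.
Head loss: ΔE = (y₂ − y₁)³/(4y₁y₂) = (0.576 − 0.0737)³/(4×0.0737×0.576) = 0.127/0.170 = 0.747 m.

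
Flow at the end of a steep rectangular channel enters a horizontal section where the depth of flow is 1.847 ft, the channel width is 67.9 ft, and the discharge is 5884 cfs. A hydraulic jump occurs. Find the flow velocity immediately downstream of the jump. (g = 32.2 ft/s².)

V₂ = 5.779 ft/s

q = Q/b = 5884/67.9 = 86.66 ft²/s; V₁ = q/y₁ = 46.92 ft/s. Fr₁ = V₁/√(g·y₁) = 6.084.
Sequent-depth ratio: y₂/y₁ = ½[√(1 + 8Fr₁²) − 1] = ½[√297.10 − 1] = 8.118.
y₂ = 8.118 × 1.847 = 14.99 ft.
V₂ = q/y₂ = 86.66/14.99 = 5.779 ft/s.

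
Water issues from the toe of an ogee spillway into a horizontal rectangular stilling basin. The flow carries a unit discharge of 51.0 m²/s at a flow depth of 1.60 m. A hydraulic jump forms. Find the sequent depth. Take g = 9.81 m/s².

y₂ = 17.4 m

V₁ = q/y₁ = 51.0/1.60 = 31.9 m/s. Fr₁ = V₁/√(g·y₁) = 31.9/√(9.81×1.60) = 8.05.
Sequent-depth ratio: y₂/y₁ = ½[√(1 + 8Fr₁²) − 1] = ½[√518.8 − 1] = 10.9.
y₂ = 10.9 × 1.60 = 17.4 m.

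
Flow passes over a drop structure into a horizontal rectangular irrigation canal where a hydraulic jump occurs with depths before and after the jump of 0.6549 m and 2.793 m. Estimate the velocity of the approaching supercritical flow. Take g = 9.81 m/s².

For a rectangular channel the momentum equation gives q² = ½·g·y₁·y₂·(y₁ + y₂) = ½×9.81×0.6549×2.793×3.448 = 30.93.
q = √30.93 = 5.562 m²/s.
V₁ = q/y₁ = 5.562/0.6549 = 8.493 m/s.

V₁ = 8.493 m/s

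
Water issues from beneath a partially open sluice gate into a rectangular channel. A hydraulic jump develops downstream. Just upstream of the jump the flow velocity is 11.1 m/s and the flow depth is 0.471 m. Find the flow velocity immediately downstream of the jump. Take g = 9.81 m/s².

V₂ = 1.63 m/s

Fr₁ = V₁/√(g·y₁) = 11.1/√(9.81×0.471) = 5.16.
Conjugate-depth relation: y₂/y₁ = ½[√(1 + 8Fr₁²) − 1] = ½[√214.3 − 1] = 6.82.
y₂ = 6.82 × 0.471 = 3.21 m.
q = V₁·y₁ = 11.1 × 0.471 = 5.23 m²/s.
V₂ = q/y₂ = 5.23/3.21 = 1.63 m/s.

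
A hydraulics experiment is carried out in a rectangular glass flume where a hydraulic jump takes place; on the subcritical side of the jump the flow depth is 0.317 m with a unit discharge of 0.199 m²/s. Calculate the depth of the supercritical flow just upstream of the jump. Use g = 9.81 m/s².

V₂ = q/y₂ = 0.199/0.317 = 0.628 m/s; Fr₂ = V₂/√(g·y₂) = 0.356.
The Bélanger relation is symmetric: y₁/y₂ = ½[√(1 + 8Fr₂²) − 1] = ½[√2.014 − 1] = 0.210.
y₁ = 0.210 × 0.317 = 0.0664 m.

y₁ = 0.0664 m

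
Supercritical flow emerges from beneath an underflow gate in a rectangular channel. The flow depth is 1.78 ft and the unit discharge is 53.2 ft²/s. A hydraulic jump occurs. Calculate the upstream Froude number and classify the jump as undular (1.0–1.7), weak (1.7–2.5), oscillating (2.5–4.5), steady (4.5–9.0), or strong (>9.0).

Fr₁ = 3.95; oscillating jump

V₁ = q/y₁ = 53.2/1.78 = 29.9 ft/s. Fr₁ = V₁/√(g·y₁) = 29.9/√(32.2×1.78) = 3.95.
Fr₁ = 3.95 lies in the oscillating range.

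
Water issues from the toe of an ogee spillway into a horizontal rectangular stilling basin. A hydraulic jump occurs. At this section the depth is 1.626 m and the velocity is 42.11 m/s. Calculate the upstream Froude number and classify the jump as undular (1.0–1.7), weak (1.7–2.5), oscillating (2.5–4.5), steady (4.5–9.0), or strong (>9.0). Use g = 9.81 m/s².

Fr₁ = V₁/√(g·y₁) = 42.11/√(9.81×1.626) = 10.54.
Fr₁ = 10.54 lies in the strong range.

Fr₁ = 10.54; strong jump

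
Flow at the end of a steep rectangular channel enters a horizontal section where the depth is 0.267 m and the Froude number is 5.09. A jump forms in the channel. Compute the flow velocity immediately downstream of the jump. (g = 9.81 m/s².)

Fr₁ = 5.09 (given).
Sequent-depth ratio: y₂/y₁ = ½[√(1 + 8Fr₁²) − 1] = ½[√208.3 − 1] = 6.72.
y₂ = 6.72 × 0.267 = 1.79 m.
V₁ = Fr₁·√(g·y₁) = 5.09×√(9.81×0.267) = 8.24 m/s; q = V₁·y₁ = 2.20 m²/s.
V₂ = q/y₂ = 2.20/1.79 = 1.23 m/s.

V₂ = 1.23 m/s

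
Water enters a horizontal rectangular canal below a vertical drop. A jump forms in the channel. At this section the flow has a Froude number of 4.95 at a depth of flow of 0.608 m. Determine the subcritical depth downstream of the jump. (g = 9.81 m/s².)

Fr₁ = 4.95 (given).
From the momentum equation for a rectangular channel, y₂/y₁ = ½[√(1 + 8Fr₁²) − 1] = ½[√197.0 − 1] = 6.52.
y₂ = 6.52 × 0.608 = 3.96 m.

y₂ = 3.96 m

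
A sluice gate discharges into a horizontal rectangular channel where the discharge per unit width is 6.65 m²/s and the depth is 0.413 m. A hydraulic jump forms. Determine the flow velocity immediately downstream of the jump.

V₂ = 1.49 m/s

V₁ = q/y₁ = 6.65/0.413 = 16.1 m/s. Fr₁ = V₁/√(g·y₁) = 16.1/√(9.81×0.413) = 8.00.
Conjugate-depth relation: y₂/y₁ = ½[√(1 + 8Fr₁²) − 1] = ½[√512.9 − 1] = 10.8.
y₂ = 10.8 × 0.413 = 4.47 m.
V₂ = q/y₂ = 6.65/4.47 = 1.49 m/s.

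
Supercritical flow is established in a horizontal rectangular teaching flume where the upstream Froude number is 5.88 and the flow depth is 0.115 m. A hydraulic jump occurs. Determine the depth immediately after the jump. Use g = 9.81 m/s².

y₂ = 0.901 m

Fr₁ = 5.88 (given).
By Bélanger, y₂/y₁ = ½[√(1 + 8Fr₁²) − 1] = ½[√277.6 − 1] = 7.83.
y₂ = 7.83 × 0.115 = 0.901 m.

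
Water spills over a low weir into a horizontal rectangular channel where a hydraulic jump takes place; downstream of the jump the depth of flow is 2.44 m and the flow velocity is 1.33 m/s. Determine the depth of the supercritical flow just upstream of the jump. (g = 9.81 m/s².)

Fr₂ = V₂/√(g·y₂) = 1.33/√(9.81×2.44) = 0.272.
The Bélanger relation is symmetric: y₁/y₂ = ½[√(1 + 8Fr₂²) − 1] = ½[√1.591 − 1] = 0.131.
y₁ = 0.131 × 2.44 = 0.319 m.

y₁ = 0.319 m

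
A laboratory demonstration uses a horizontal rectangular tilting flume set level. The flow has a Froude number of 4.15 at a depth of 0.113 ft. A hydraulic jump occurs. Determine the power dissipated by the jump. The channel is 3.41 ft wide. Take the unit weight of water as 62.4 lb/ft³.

P = 0.153 hp

Fr₁ = 4.15 (given).
Conjugate-depth relation: y₂/y₁ = ½[√(1 + 8Fr₁²) − 1] = ½[√138.8 − 1] = 5.39.
y₂ = 5.39 × 0.113 = 0.609 ft.
Head loss: ΔE = (y₂ − y₁)³/(4y₁y₂) = (0.609 − 0.113)³/(4×0.113×0.609) = 0.122/0.275 = 0.443 ft.
V₁ = Fr₁·√(g·y₁) = 4.15×√(32.2×0.113) = 7.92 ft/s; q = V₁·y₁ = 0.895 ft²/s. Q = q·b = 0.895 × 3.41 = 3.05 cfs. P = γ·Q·ΔE/550 = 62.4 × 3.05 × 0.443 / 550 = 0.153 hp.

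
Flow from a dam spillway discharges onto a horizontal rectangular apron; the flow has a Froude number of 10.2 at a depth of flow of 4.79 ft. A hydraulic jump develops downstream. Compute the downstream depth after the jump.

y₂ = 66.7 ft

Fr₁ = 10.2 (given).
Conjugate-depth relation: y₂/y₁ = ½[√(1 + 8Fr₁²) − 1] = ½[√833.3 − 1] = 13.9.
y₂ = 13.9 × 4.79 = 66.7 ft.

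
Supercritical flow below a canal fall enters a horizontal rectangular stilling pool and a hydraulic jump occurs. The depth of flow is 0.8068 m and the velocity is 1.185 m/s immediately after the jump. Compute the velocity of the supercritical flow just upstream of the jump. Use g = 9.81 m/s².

V₁ = 4.267 m/s

Fr₂ = V₂/√(g·y₂) = 1.185/√(9.81×0.8068) = 0.4212.
Since the conjugate-depth ratio holds either way, y₁/y₂ = ½[√(1 + 8Fr₂²) − 1] = ½[√2.4194 − 1] = 0.2777.
y₁ = 0.2777 × 0.8068 = 0.2241 m.
V₁ = q/y₁ = 0.9561/0.2241 = 4.267 m/s.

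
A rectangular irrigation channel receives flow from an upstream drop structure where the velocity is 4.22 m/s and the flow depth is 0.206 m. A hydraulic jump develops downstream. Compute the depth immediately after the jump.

y₂ = 0.768 m

Fr₁ = V₁/√(g·y₁) = 4.22/√(9.81×0.206) = 2.97.
From the momentum equation for a rectangular channel, y₂/y₁ = ½[√(1 + 8Fr₁²) − 1] = ½[√71.50 − 1] = 3.73.
y₂ = 3.73 × 0.206 = 0.768 m.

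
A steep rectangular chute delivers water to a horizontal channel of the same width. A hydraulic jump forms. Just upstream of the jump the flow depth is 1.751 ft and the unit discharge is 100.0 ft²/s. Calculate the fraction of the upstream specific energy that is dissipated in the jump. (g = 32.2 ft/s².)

V₁ = q/y₁ = 100.0/1.751 = 57.11 ft/s. Fr₁ = V₁/√(g·y₁) = 57.11/√(32.2×1.751) = 7.606.
By Bélanger, y₂/y₁ = ½[√(1 + 8Fr₁²) − 1] = ½[√463.78 − 1] = 10.27.
y₂ = 10.27 × 1.751 = 17.98 ft.
E₁ = y₁ + V₁²/2g = 52.40 ft. ΔE = (y₂ − y₁)³/(4y₁y₂) = 33.94 ft. ΔE/E₁ = 33.94/52.40 = 0.648.

ΔE/E₁ = 0.648 (64.8%)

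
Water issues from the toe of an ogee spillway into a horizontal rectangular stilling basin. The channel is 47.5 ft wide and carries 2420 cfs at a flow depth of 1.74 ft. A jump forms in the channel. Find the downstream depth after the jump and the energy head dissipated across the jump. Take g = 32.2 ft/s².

q = Q/b = 2420/47.5 = 50.9 ft²/s; V₁ = q/y₁ = 29.3 ft/s. Fr₁ = V₁/√(g·y₁) = 3.91.
Bélanger equation: y₂/y₁ = ½[√(1 + 8Fr₁²) − 1] = ½[√123.4 − 1] = 5.05.
y₂ = 5.05 × 1.74 = 8.79 ft.
V₂ = q/y₂ = 50.9/8.79 = 5.79 ft/s. E₁ = y₁ + V₁²/2g = 15.1 ft; E₂ = y₂ + V₂²/2g = 9.32 ft. ΔE = E₁ − E₂ = 5.74 ft.

y₂ = 8.79 ft; ΔE = 5.74 ft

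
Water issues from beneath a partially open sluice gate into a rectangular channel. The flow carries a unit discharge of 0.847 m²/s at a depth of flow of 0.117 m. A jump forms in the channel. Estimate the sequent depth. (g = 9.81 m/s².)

y₂ = 1.06 m

V₁ = q/y₁ = 0.847/0.117 = 7.24 m/s. Fr₁ = V₁/√(g·y₁) = 7.24/√(9.81×0.117) = 6.76.
Conjugate-depth relation: y₂/y₁ = ½[√(1 + 8Fr₁²) − 1] = ½[√366.3 − 1] = 9.07.
y₂ = 9.07 × 0.117 = 1.06 m.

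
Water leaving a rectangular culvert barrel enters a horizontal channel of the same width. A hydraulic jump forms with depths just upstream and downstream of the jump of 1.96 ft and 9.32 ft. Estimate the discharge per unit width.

q = 57.6 ft²/s

For a rectangular channel the momentum equation gives q² = ½·g·y₁·y₂·(y₁ + y₂) = ½×32.2×1.96×9.32×11.3 = 3317.
q = √3317 = 57.6 ft²/s.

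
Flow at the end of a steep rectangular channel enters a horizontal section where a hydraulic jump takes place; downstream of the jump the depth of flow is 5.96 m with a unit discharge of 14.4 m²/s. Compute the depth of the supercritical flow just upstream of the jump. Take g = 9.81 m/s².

y₁ = 1.02 m

V₂ = q/y₂ = 14.4/5.96 = 2.42 m/s; Fr₂ = V₂/√(g·y₂) = 0.316.
The Bélanger relation is symmetric: y₁/y₂ = ½[√(1 + 8Fr₂²) − 1] = ½[√1.799 − 1] = 0.171.
y₁ = 0.171 × 5.96 = 1.02 m.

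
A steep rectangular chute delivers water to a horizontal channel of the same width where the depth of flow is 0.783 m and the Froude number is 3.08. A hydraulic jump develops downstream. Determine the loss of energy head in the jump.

Fr₁ = 3.08 (given).
By Bélanger, y₂/y₁ = ½[√(1 + 8Fr₁²) − 1] = ½[√76.89 − 1] = 3.88.
y₂ = 3.88 × 0.783 = 3.04 m.
V₁ = Fr₁·√(g·y₁) = 3.08×√(9.81×0.783) = 8.54 m/s; q = V₁·y₁ = 6.68 m²/s. V₂ = q/y₂ = 6.68/3.04 = 2.20 m/s. E₁ = y₁ + V₁²/2g = 4.50 m; E₂ = y₂ + V₂²/2g = 3.29 m. ΔE = E₁ − E₂ = 1.21 m.

ΔE = 1.21 m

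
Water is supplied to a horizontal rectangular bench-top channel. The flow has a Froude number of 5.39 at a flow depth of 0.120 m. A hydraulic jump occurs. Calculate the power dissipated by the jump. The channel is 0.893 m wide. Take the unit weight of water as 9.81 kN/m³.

P = 5.98 kW

Fr₁ = 5.39 (given).
Conjugate-depth relation: y₂/y₁ = ½[√(1 + 8Fr₁²) − 1] = ½[√233.4 − 1] = 7.14.
y₂ = 7.14 × 0.120 = 0.857 m.
Head loss: ΔE = (y₂ − y₁)³/(4y₁y₂) = (0.857 − 0.120)³/(4×0.120×0.857) = 0.400/0.411 = 0.972 m.
V₁ = Fr₁·√(g·y₁) = 5.39×√(9.81×0.120) = 5.85 m/s; q = V₁·y₁ = 0.702 m²/s. Q = q·b = 0.702 × 0.893 = 0.627 m³/s. P = γ·Q·ΔE = 9.81 × 0.627 × 0.972 = 5.98 kW.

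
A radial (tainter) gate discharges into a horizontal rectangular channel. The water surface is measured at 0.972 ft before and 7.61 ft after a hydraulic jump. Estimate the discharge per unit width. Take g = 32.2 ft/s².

For a rectangular channel the momentum equation gives q² = ½·g·y₁·y₂·(y₁ + y₂) = ½×32.2×0.972×7.61×8.58 = 1022.
q = √1022 = 32.0 ft²/s.

q = 32.0 ft²/s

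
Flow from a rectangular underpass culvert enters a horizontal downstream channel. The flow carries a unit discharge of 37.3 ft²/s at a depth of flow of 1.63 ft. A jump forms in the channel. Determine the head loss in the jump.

V₁ = q/y₁ = 37.3/1.63 = 22.9 ft/s. Fr₁ = V₁/√(g·y₁) = 22.9/√(32.2×1.63) = 3.16.
By Bélanger, y₂/y₁ = ½[√(1 + 8Fr₁²) − 1] = ½[√80.82 − 1] = 3.99.
y₂ = 3.99 × 1.63 = 6.51 ft.
V₂ = q/y₂ = 37.3/6.51 = 5.73 ft/s. E₁ = y₁ + V₁²/2g = 9.76 ft; E₂ = y₂ + V₂²/2g = 7.02 ft. ΔE = E₁ − E₂ = 2.74 ft.

ΔE = 2.74 ft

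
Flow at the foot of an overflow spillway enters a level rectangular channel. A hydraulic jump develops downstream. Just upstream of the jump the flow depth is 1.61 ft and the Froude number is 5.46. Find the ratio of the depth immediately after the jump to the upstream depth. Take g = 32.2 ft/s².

y₂/y₁ = 7.24

Fr₁ = 5.46 (given).
Sequent-depth ratio: y₂/y₁ = ½[√(1 + 8Fr₁²) − 1] = ½[√239.5 − 1] = 7.24.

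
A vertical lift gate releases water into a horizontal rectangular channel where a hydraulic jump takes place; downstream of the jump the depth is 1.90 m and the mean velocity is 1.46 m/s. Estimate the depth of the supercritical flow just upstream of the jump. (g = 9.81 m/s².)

Fr₂ = V₂/√(g·y₂) = 1.46/√(9.81×1.90) = 0.338.
The Bélanger relation is symmetric: y₁/y₂ = ½[√(1 + 8Fr₂²) − 1] = ½[√1.915 − 1] = 0.192.
y₁ = 0.192 × 1.90 = 0.365 m.

y₁ = 0.365 m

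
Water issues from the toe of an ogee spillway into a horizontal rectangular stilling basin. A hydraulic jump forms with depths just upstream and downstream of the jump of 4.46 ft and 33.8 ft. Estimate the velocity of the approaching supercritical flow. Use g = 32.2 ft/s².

For a rectangular channel the momentum equation gives q² = ½·g·y₁·y₂·(y₁ + y₂) = ½×32.2×4.46×33.8×38.3 = 92859.
q = √92859 = 305 ft²/s.
V₁ = q/y₁ = 305/4.46 = 68.3 ft/s.

V₁ = 68.3 ft/s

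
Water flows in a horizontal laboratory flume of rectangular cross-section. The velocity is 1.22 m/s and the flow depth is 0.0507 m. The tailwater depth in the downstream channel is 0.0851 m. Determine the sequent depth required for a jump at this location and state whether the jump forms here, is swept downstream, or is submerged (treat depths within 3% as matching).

Fr₁ = V₁/√(g·y₁) = 1.22/√(9.81×0.0507) = 1.73.
From the momentum equation for a rectangular channel, y₂/y₁ = ½[√(1 + 8Fr₁²) − 1] = ½[√24.94 − 1] = 2.00.
y₂ = 2.00 × 0.0507 = 0.101 m.
Tailwater y_tw = 0.0851 m: y_tw < y₂, so the jump is swept downstream.

y₂ = 0.101 m; the jump is swept downstream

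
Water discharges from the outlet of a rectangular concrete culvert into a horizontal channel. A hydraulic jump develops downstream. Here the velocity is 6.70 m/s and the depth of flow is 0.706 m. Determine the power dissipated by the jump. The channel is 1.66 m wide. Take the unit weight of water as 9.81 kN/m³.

Fr₁ = V₁/√(g·y₁) = 6.70/√(9.81×0.706) = 2.55.
Bélanger equation: y₂/y₁ = ½[√(1 + 8Fr₁²) − 1] = ½[√52.85 − 1] = 3.13.
y₂ = 3.13 × 0.706 = 2.21 m.
Head loss: ΔE = (y₂ − y₁)³/(4y₁y₂) = (2.21 − 0.706)³/(4×0.706×2.21) = 3.42/6.25 = 0.548 m.
q = V₁·y₁ = 6.70 × 0.706 = 4.73 m²/s. Q = q·b = 4.73 × 1.66 = 7.85 m³/s. P = γ·Q·ΔE = 9.81 × 7.85 × 0.548 = 42.2 kW.

P = 42.2 kW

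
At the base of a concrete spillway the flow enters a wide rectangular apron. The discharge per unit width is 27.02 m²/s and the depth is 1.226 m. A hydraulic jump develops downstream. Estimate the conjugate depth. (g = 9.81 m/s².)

y₂ = 10.42 m

V₁ = q/y₁ = 27.02/1.226 = 22.04 m/s. Fr₁ = V₁/√(g·y₁) = 22.04/√(9.81×1.226) = 6.355.
By Bélanger, y₂/y₁ = ½[√(1 + 8Fr₁²) − 1] = ½[√324.09 − 1] = 8.501.
y₂ = 8.501 × 1.226 = 10.42 m.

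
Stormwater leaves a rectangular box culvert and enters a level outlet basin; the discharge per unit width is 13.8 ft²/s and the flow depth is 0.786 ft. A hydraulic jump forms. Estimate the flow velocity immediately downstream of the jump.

V₂ = 3.94 ft/s

V₁ = q/y₁ = 13.8/0.786 = 17.6 ft/s. Fr₁ = V₁/√(g·y₁) = 17.6/√(32.2×0.786) = 3.49.
From the momentum equation for a rectangular channel, y₂/y₁ = ½[√(1 + 8Fr₁²) − 1] = ½[√98.44 − 1] = 4.46.
y₂ = 4.46 × 0.786 = 3.51 ft.
V₂ = q/y₂ = 13.8/3.51 = 3.94 ft/s.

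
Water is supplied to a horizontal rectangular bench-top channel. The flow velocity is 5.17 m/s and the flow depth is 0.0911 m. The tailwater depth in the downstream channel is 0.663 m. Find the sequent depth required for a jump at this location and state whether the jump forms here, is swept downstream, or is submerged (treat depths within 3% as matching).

y₂ = 0.661 m; the jump forms here

Fr₁ = V₁/√(g·y₁) = 5.17/√(9.81×0.0911) = 5.47.
Conjugate-depth relation: y₂/y₁ = ½[√(1 + 8Fr₁²) − 1] = ½[√240.3 − 1] = 7.25.
y₂ = 7.25 × 0.0911 = 0.661 m.
Tailwater y_tw = 0.663 m: y_tw ≈ y₂, so the jump forms here.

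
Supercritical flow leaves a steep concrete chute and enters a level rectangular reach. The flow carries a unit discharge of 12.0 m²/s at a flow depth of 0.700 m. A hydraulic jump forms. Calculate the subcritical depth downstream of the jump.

V₁ = q/y₁ = 12.0/0.700 = 17.1 m/s. Fr₁ = V₁/√(g·y₁) = 17.1/√(9.81×0.700) = 6.54.
Bélanger equation: y₂/y₁ = ½[√(1 + 8Fr₁²) − 1] = ½[√343.4 − 1] = 8.77.
y₂ = 8.77 × 0.700 = 6.14 m.

y₂ = 6.14 m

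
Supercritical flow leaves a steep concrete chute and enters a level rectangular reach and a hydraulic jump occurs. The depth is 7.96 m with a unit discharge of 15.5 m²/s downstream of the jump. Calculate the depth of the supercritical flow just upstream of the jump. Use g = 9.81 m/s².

y₁ = 0.710 m

V₂ = q/y₂ = 15.5/7.96 = 1.95 m/s; Fr₂ = V₂/√(g·y₂) = 0.220.
Applying the sequent-depth relation in reverse, y₁/y₂ = ½[√(1 + 8Fr₂²) − 1] = ½[√1.388 − 1] = 0.0892.
y₁ = 0.0892 × 7.96 = 0.710 m.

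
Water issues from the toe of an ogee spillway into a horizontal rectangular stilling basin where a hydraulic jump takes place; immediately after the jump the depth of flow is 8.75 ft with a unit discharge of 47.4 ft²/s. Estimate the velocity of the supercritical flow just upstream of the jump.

V₂ = q/y₂ = 47.4/8.75 = 5.42 ft/s; Fr₂ = V₂/√(g·y₂) = 0.323.
From the momentum equation (using Fr₂), y₁/y₂ = ½[√(1 + 8Fr₂²) − 1] = ½[√1.833 − 1] = 0.177.
y₁ = 0.177 × 8.75 = 1.55 ft.
V₁ = q/y₁ = 47.4/1.55 = 30.6 ft/s.

V₁ = 30.6 ft/s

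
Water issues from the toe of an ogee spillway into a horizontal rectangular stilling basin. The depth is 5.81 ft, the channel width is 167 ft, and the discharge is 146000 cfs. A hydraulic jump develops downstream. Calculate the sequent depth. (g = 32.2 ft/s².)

y₂ = 87.5 ft

q = Q/b = 146000/167 = 874 ft²/s; V₁ = q/y₁ = 150 ft/s. Fr₁ = V₁/√(g·y₁) = 11.0.
Sequent-depth ratio: y₂/y₁ = ½[√(1 + 8Fr₁²) − 1] = ½[√969.2 − 1] = 15.1.
y₂ = 15.1 × 5.81 = 87.5 ft.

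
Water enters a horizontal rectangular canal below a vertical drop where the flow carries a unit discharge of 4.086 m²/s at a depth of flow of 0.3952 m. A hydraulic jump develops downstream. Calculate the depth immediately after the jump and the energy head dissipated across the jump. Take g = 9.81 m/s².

y₂ = 2.744 m; ΔE = 2.987 m

V₁ = q/y₁ = 4.086/0.3952 = 10.34 m/s. Fr₁ = V₁/√(g·y₁) = 10.34/√(9.81×0.3952) = 5.251.
From the momentum equation for a rectangular channel, y₂/y₁ = ½[√(1 + 8Fr₁²) − 1] = ½[√221.58 − 1] = 6.943.
y₂ = 6.943 × 0.3952 = 2.744 m.
Head loss: ΔE = (y₂ − y₁)³/(4y₁y₂) = (2.744 − 0.3952)³/(4×0.3952×2.744) = 12.95/4.337 = 2.987 m.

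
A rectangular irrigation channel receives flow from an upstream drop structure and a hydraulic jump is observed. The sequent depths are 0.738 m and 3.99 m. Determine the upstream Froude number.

For a rectangular channel the momentum equation gives q² = ½·g·y₁·y₂·(y₁ + y₂) = ½×9.81×0.738×3.99×4.73 = 68.3.
q = √68.3 = 8.26 m²/s.
V₁ = q/y₁ = 11.2 m/s; Fr₁ = V₁/√(g·y₁) = 4.16.

Fr₁ = 4.16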